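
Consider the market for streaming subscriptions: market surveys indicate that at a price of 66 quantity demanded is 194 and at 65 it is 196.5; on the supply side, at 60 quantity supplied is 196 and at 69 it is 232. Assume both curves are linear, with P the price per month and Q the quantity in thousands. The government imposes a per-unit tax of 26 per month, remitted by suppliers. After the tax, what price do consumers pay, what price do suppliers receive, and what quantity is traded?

Demand slope: (196.5 − 194)/(65 − 66) = -2.5, so Qd = 359 − 2.5P.
Supply slope: (232 − 196)/(69 − 60) = 4, so Qs = 4P − 44.
Without the tax, 359 − 2.5P = 4P − 44 gives 6.5P = 403, so P* = 62 and Q* = 204.
With the tax collected from suppliers, supply shifts: Qs = 4(P − 26) − 44.
Solving gives Q = 164 with consumers paying 78 and suppliers receiving 52 (the 26 wedge).

Consumers pay 78; suppliers receive 52; quantity = 164.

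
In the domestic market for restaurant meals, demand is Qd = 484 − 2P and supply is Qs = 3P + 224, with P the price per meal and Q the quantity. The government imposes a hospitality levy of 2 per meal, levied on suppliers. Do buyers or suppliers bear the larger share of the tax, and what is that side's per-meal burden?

Buyers bear the larger share: 1.2 per meal.

Before the tax: set 484 − 2P = 3P + 224 → P* = 52, Q* = 380.
With the tax collected from suppliers, supply shifts: Qs = 3(P − 2) + 224.
Solving gives Q = 377.6 with buyers paying 53.2 and suppliers receiving 51.2 (the 2 wedge).
Per-meal burden: buyers 1.2, suppliers 0.8.
Buyers take the larger share because demand is less price-elastic here (demand slope 2 vs supply slope 3).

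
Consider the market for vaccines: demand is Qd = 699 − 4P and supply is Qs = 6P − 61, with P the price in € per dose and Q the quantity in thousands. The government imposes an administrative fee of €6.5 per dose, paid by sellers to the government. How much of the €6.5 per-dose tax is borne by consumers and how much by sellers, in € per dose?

Consumers bear €3.9 per dose; sellers bear €2.6 per dose.

Before the tax: set 699 − 4P = 6P − 61 → P* = €76, Q* = 395.
With the tax collected from sellers, supply shifts: Qs = 6(P − 6.5) − 61.
Solving gives Q = 379.4 with consumers paying €79.9 and sellers receiving €73.4 (the €6.5 wedge).
Burden on consumers: €3.9; on sellers: €2.6. (They sum to €6.5.)
The less price-elastic side of the market bears the larger share of a per-unit tax.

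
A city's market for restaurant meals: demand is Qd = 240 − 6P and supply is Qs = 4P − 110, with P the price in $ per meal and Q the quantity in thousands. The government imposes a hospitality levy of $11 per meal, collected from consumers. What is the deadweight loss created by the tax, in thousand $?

Before the tax: set 240 − 6P = 4P − 110 → P* = $35, Q* = 30.
With the tax collected from consumers, demand (in seller-price terms) shifts: Qd = 240 − 6(P + 11).
Solving gives Q = 3.6 with consumers paying $39.4 and suppliers receiving $28.4 (the $11 wedge).
Quantity falls by |ΔQ| = |30 − 3.6| = 26.4.
DWL = ½ · t · |ΔQ| = ½ · 11 · 26.4 = $145.2.

Deadweight loss = $145.2 thousand.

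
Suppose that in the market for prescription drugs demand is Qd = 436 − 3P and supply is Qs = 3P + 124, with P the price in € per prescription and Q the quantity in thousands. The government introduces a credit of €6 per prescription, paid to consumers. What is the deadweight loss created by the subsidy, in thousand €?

Without the subsidy, 436 − 3P = 3P + 124 gives 6P = 312, so P* = €52 and Q* = 280.
With a per-unit subsidy paid to consumers, each effectively pays P − 6, so demand becomes Qd = 436 − 3(P − 6).
Solving gives Q = 289 with consumers paying €49 and producers receiving €55 (the €6 wedge).
Quantity rises by |ΔQ| = |280 − 289| = 9.
DWL = ½ · t · |ΔQ| = ½ · 6 · 9 = €27.

Deadweight loss = €27 thousand.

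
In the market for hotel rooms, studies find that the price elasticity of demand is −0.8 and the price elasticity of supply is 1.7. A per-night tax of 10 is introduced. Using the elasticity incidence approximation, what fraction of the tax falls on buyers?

Incidence ratio: buyers' share ≈ εs / (εs + |εd|) = 1.7 / (1.7 + 0.8) = 0.68.
Supply is the more elastic side, so buyers bear the larger share.

Buyers' share ≈ 0.68.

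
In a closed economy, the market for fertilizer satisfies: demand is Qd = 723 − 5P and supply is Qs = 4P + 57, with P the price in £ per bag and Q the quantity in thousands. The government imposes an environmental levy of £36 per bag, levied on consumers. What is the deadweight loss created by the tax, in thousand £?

Before the tax: set 723 − 5P = 4P + 57 → P* = £74, Q* = 353.
With the tax collected from consumers, demand (in seller-price terms) shifts: Qd = 723 − 5(P + 36).
New equilibrium: consumers pay £90, suppliers receive £54, Q = 273. (Wedge: Pb − Ps = 36.)
Quantity falls by |ΔQ| = |353 − 273| = 80.
DWL = ½ · t · |ΔQ| = ½ · 36 · 80 = £1440.

Deadweight loss = £1440 thousand.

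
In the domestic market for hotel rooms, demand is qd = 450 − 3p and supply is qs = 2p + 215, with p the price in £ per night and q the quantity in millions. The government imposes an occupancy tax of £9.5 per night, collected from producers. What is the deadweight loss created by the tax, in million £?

Deadweight loss = £54.15 million.

Before the tax: set 450 − 3p = 2p + 215 → p* = £47, q* = 309.
With the tax collected from producers, supply shifts: qs = 2(p − 9.5) + 215.
Solving gives q = 297.6 with consumers paying £50.8 and producers receiving £41.3 (the £9.5 wedge).
Quantity falls by |ΔQ| = |309 − 297.6| = 11.4.
DWL = ½ · t · |ΔQ| = ½ · 9.5 · 11.4 = £54.15.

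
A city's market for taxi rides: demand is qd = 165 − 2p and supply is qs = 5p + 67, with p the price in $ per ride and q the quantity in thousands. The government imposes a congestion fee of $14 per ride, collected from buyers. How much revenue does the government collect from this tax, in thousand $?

Tax revenue = $1638 thousand.

Before the tax: set 165 − 2p = 5p + 67 → p* = $14, q* = 137.
With the tax collected from buyers, demand (in seller-price terms) shifts: qd = 165 − 2(p + 14).
New equilibrium: buyers pay $24, producers receive $10, q = 117. (Wedge: pb − ps = 14.)
Revenue = t · Q = 14 · 117 = $1638.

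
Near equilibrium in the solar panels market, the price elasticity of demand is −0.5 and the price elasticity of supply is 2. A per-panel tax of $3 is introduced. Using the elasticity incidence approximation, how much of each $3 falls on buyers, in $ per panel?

Buyers bear ≈ $2.4 per panel.

Incidence ratio: buyers' share ≈ εs / (εs + |εd|) = 2 / (2 + 0.5) = 0.8.
So buyers bear ≈ 0.8 × $3 = $2.4; sellers bear $0.6.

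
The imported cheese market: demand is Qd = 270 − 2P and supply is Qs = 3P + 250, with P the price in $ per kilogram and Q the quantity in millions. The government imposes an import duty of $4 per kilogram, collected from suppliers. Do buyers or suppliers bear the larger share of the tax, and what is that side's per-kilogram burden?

Without the tax, 270 − 2P = 3P + 250 gives 5P = 20, so P* = $4 and Q* = 262.
With the tax collected from suppliers, supply shifts: Qs = 3(P − 4) + 250.
New equilibrium: buyers pay $6.4, suppliers receive $2.4, Q = 257.2. (Wedge: Pb − Ps = 4.)
Per-kilogram burden: buyers $2.4, suppliers $1.6.
Buyers take the larger share because demand is less price-elastic here (demand slope 2 vs supply slope 3).

Buyers bear the larger share: $2.4 per kilogram.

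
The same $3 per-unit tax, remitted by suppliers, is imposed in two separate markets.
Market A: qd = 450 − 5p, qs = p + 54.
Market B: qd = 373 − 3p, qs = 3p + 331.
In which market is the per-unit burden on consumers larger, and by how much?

Market B, by $1.

Market A: pre-tax p* = $66, q* = 120; post-tax q = 117.5; per-unit burden on consumers = $0.5.
Market B: pre-tax p* = $7, q* = 352; post-tax q = 347.5; per-unit burden on consumers = $1.5.
Difference: $0.5 vs $1.5 → market B is larger by $1.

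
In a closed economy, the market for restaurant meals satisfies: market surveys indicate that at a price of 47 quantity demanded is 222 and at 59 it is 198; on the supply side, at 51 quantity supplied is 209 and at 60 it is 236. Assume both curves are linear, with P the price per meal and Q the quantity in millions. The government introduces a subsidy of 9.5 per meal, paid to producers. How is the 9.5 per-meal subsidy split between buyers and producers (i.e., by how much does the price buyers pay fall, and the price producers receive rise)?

Buyers gain 5.7 per meal; producers gain 3.8 per meal.

Demand slope: (198 − 222)/(59 − 47) = -2, so Qd = 316 − 2P.
Supply slope: (236 − 209)/(60 − 51) = 3, so Qs = 3P + 56.
Before the subsidy: set 316 − 2P = 3P + 56 → P* = 52, Q* = 212.
With a per-unit subsidy paid to producers, each receives P + 9.5 per unit sold, so supply becomes Qs = 3(P + 9.5) + 56.
Solving gives Q = 223.4 with buyers paying 46.3 and producers receiving 55.8 (the 9.5 wedge).
Gain to buyers: 5.7; to producers: 3.8. (They sum to 9.5.)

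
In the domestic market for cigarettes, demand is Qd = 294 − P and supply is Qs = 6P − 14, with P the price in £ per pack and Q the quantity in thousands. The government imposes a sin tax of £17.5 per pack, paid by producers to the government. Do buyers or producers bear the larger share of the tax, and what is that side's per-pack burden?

Before the tax: set 294 − P = 6P − 14 → P* = £44, Q* = 250.
With the tax collected from producers, supply shifts: Qs = 6(P − 17.5) − 14.
Solving gives Q = 235 with buyers paying £59 and producers receiving £41.5 (the £17.5 wedge).
Per-pack burden: buyers £15, producers £2.5.
Buyers take the larger share because demand is less price-elastic here (demand slope 1 vs supply slope 6).
The less price-elastic side of the market bears the larger share of a per-unit tax.

Buyers bear the larger share: £15 per pack.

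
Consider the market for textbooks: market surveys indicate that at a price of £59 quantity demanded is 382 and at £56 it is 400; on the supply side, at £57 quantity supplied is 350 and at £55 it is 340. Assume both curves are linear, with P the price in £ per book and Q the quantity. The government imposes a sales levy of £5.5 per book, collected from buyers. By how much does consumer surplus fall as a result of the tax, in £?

Demand slope: (400 − 382)/(56 − 59) = -6, so Qd = 736 − 6P.
Supply slope: (340 − 350)/(55 − 57) = 5, so Qs = 5P + 65.
Without the tax, 736 − 6P = 5P + 65 gives 11P = 671, so P* = £61 and Q* = 370.
With the tax collected from buyers, demand (in seller-price terms) shifts: Qd = 736 − 6(P + 5.5).
Solving gives Q = 355 with buyers paying £63.5 and sellers receiving £58 (the £5.5 wedge).
ΔCS is the trapezoid between Q = 355 and Q = 370 of height £2.5: ½ · (370 + 355) · 2.5 = £906.25.

Consumer surplus falls by £906.25.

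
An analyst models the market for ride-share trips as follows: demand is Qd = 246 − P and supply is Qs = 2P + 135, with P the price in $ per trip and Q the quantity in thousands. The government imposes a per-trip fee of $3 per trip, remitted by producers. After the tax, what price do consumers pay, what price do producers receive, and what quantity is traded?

Without the tax, 246 − P = 2P + 135 gives 3P = 111, so P* = $37 and Q* = 209.
With the tax collected from producers, supply shifts: Qs = 2(P − 3) + 135.
Solving gives Q = 207 with consumers paying $39 and producers receiving $36 (the $3 wedge).

Consumers pay $39; producers receive $36; quantity = 207.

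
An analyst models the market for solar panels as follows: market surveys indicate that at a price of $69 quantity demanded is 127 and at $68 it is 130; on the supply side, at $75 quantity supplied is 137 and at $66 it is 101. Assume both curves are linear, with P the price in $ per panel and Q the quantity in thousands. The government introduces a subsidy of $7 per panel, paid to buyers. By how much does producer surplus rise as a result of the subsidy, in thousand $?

Producer surplus rises by $381 thousand.

Demand slope: (130 − 127)/(68 − 69) = -3, so Qd = 334 − 3P.
Supply slope: (101 − 137)/(66 − 75) = 4, so Qs = 4P − 163.
Before the subsidy: set 334 − 3P = 4P − 163 → P* = $71, Q* = 121.
With a per-unit subsidy paid to buyers, each effectively pays P − 7, so demand becomes Qd = 334 − 3(P − 7).
Solving gives Q = 133 with buyers paying $67 and suppliers receiving $74 (the $7 wedge).
ΔPS is the trapezoid between Q = 133 and Q = 121 of height $3: ½ · (121 + 133) · 3 = $381.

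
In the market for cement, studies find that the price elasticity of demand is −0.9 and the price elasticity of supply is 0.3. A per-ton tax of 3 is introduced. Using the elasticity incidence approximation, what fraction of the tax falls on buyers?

Incidence ratio: buyers' share ≈ εs / (εs + |εd|) = 0.3 / (0.3 + 0.9) = 0.25.
Supply is the less elastic side, so buyers bear the smaller share.

Buyers' share ≈ 0.25.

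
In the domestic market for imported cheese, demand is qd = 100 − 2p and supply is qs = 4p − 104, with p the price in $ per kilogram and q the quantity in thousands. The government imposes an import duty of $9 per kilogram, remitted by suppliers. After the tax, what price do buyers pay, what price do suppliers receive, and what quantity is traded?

Buyers pay $40; suppliers receive $31; quantity = 20.

Before the tax: set 100 − 2p = 4p − 104 → p* = $34, q* = 32.
With the tax collected from suppliers, supply shifts: qs = 4(p − 9) − 104.
New equilibrium: buyers pay $40, suppliers receive $31, q = 20. (Wedge: pb − ps = 9.)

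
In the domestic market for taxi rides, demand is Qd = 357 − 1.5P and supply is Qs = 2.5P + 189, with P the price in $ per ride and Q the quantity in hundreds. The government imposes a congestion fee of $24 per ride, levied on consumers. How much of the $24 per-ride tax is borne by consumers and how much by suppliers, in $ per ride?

Consumers bear $15 per ride; suppliers bear $9 per ride.

Before the tax: set 357 − 1.5P = 2.5P + 189 → P* = $42, Q* = 294.
With the tax collected from consumers, demand (in seller-price terms) shifts: Qd = 357 − 1.5(P + 24).
New equilibrium: consumers pay $57, suppliers receive $33, Q = 271.5. (Wedge: Pb − Ps = 24.)
Burden on consumers: $15; on suppliers: $9. (They sum to $24.)
The less price-elastic side of the market bears the larger share of a per-unit tax.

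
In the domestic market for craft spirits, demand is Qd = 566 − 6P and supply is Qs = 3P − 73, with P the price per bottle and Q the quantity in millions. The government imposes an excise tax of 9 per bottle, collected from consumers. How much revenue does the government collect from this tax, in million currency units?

Tax revenue = 1098 million.

Without the tax, 566 − 6P = 3P − 73 gives 9P = 639, so P* = 71 and Q* = 140.
With the tax collected from consumers, demand (in seller-price terms) shifts: Qd = 566 − 6(P + 9).
Solving gives Q = 122 with consumers paying 74 and sellers receiving 65 (the 9 wedge).
Revenue = t · Q = 9 · 122 = 1098.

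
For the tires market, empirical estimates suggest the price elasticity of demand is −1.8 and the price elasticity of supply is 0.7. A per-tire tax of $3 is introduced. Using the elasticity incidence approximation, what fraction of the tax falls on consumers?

Incidence ratio: consumers' share ≈ εs / (εs + |εd|) = 0.7 / (0.7 + 1.8) = 0.28.
Supply is the less elastic side, so consumers bear the smaller share.

Consumers' share ≈ 0.28.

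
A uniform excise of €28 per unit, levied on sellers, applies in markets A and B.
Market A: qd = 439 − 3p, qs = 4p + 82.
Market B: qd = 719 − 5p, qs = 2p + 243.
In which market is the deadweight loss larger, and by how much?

Market A, by €112.

Market A: pre-tax p* = €51, q* = 286; post-tax q = 238; deadweight loss = €672.
Market B: pre-tax p* = €68, q* = 379; post-tax q = 339; deadweight loss = €560.
Difference: €672 vs €560 → market A is larger by €112.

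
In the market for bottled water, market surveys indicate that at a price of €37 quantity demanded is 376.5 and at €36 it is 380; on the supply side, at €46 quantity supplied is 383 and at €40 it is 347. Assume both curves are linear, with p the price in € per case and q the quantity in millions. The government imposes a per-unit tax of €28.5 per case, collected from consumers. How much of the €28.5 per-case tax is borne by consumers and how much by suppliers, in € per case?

Demand slope: (380 − 376.5)/(36 − 37) = -3.5, so qd = 506 − 3.5p.
Supply slope: (347 − 383)/(40 − 46) = 6, so qs = 6p + 107.
Without the tax, 506 − 3.5p = 6p + 107 gives 9.5p = 399, so p* = €42 and q* = 359.
With the tax collected from consumers, demand (in seller-price terms) shifts: qd = 506 − 3.5(p + 28.5).
New equilibrium: consumers pay €60, suppliers receive €31.5, q = 296. (Wedge: pb − ps = 28.5.)
Burden on consumers: €18; on suppliers: €10.5. (They sum to €28.5.)

Consumers bear €18 per case; suppliers bear €10.5 per case.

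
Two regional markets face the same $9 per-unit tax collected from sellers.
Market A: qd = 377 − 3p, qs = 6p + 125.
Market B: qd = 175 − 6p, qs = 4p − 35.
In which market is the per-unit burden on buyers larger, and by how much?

Market A: pre-tax p* = $28, q* = 293; post-tax q = 275; per-unit burden on buyers = $6.
Market B: pre-tax p* = $21, q* = 49; post-tax q = 27.4; per-unit burden on buyers = $3.6.
Difference: $6 vs $3.6 → market A is larger by $2.4.

Market A, by $2.4.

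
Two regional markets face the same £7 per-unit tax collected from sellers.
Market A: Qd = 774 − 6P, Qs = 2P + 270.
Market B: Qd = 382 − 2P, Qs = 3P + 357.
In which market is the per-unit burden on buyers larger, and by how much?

Market B, by £2.45.

Market A: pre-tax P* = £63, Q* = 396; post-tax Q = 385.5; per-unit burden on buyers = £1.75.
Market B: pre-tax P* = £5, Q* = 372; post-tax Q = 363.6; per-unit burden on buyers = £4.2.
Difference: £1.75 vs £4.2 → market B is larger by £2.45.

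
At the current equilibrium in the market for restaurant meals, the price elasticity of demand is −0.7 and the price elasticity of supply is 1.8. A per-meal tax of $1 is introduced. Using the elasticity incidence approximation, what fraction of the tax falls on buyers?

Buyers' share ≈ 0.72.

Incidence ratio: buyers' share ≈ εs / (εs + |εd|) = 1.8 / (1.8 + 0.7) = 0.72.
Supply is the more elastic side, so buyers bear the larger share.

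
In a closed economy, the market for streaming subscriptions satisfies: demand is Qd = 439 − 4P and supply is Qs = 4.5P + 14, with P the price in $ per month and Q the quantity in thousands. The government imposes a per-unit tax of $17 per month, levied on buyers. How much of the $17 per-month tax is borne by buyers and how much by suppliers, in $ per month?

Buyers bear $9 per month; suppliers bear $8 per month.

Without the tax, 439 − 4P = 4.5P + 14 gives 8.5P = 425, so P* = $50 and Q* = 239.
With the tax collected from buyers, demand (in seller-price terms) shifts: Qd = 439 − 4(P + 17).
Solving gives Q = 203 with buyers paying $59 and suppliers receiving $42 (the $17 wedge).
Burden on buyers: $9; on suppliers: $8. (They sum to $17.)
The less price-elastic side of the market bears the larger share of a per-unit tax.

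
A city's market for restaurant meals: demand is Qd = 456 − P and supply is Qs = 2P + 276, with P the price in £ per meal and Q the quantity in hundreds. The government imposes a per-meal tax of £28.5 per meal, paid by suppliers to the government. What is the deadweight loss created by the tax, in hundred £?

Before the tax: set 456 − P = 2P + 276 → P* = £60, Q* = 396.
With the tax collected from suppliers, supply shifts: Qs = 2(P − 28.5) + 276.
Solving gives Q = 377 with buyers paying £79 and suppliers receiving £50.5 (the £28.5 wedge).
Quantity falls by |ΔQ| = |396 − 377| = 19.
DWL = ½ · t · |ΔQ| = ½ · 28.5 · 19 = £270.75.

Deadweight loss = £270.75 hundred.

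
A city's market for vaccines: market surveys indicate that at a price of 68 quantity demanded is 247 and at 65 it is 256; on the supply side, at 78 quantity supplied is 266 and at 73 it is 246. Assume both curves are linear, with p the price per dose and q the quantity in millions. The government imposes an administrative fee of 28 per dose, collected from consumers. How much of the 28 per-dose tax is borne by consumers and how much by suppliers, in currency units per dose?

Demand slope: (256 − 247)/(65 − 68) = -3, so qd = 451 − 3p.
Supply slope: (246 − 266)/(73 − 78) = 4, so qs = 4p − 46.
Before the tax: set 451 − 3p = 4p − 46 → p* = 71, q* = 238.
With the tax collected from consumers, demand (in seller-price terms) shifts: qd = 451 − 3(p + 28).
Solving gives q = 190 with consumers paying 87 and suppliers receiving 59 (the 28 wedge).
Burden on consumers: 16; on suppliers: 12. (They sum to 28.)
The less price-elastic side of the market bears the larger share of a per-unit tax.

Consumers bear 16 per dose; suppliers bear 12 per dose.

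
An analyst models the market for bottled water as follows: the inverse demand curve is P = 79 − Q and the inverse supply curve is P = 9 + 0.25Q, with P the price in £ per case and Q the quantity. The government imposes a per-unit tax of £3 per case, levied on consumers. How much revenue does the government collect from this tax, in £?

Tax revenue = £160.8.

Inverting to Q(P) form: Qd = 79 − P; Qs = 4P − 36.
Without the tax, 79 − P = 4P − 36 gives 5P = 115, so P* = £23 and Q* = 56.
With the tax collected from consumers, demand (in seller-price terms) shifts: Qd = 79 − (P + 3).
New equilibrium: consumers pay £25.4, suppliers receive £22.4, Q = 53.6. (Wedge: Pb − Ps = 3.)
Revenue = t · Q = 3 · 53.6 = £160.8.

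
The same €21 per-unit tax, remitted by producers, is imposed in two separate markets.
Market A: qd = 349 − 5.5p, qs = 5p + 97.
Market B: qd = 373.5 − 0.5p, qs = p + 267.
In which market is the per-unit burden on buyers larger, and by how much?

Market A: pre-tax p* = €24, q* = 217; post-tax q = 162; per-unit burden on buyers = €10.
Market B: pre-tax p* = €71, q* = 338; post-tax q = 331; per-unit burden on buyers = €14.
Difference: €10 vs €14 → market B is larger by €4.

Market B, by €4.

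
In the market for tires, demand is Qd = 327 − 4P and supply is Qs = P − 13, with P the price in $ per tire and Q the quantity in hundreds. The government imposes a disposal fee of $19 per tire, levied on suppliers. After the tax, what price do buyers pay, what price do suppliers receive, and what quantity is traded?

Buyers pay $71.8; suppliers receive $52.8; quantity = 39.8.

Without the tax, 327 − 4P = P − 13 gives 5P = 340, so P* = $68 and Q* = 55.
With the tax collected from suppliers, supply shifts: Qs = (P − 19) − 13.
New equilibrium: buyers pay $71.8, suppliers receive $52.8, Q = 39.8. (Wedge: Pb − Ps = 19.)
The less price-elastic side of the market bears the larger share of a per-unit tax.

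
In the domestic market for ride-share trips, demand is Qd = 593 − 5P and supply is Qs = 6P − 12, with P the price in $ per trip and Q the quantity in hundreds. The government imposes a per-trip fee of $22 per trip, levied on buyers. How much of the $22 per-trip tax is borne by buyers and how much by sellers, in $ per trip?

Without the tax, 593 − 5P = 6P − 12 gives 11P = 605, so P* = $55 and Q* = 318.
With the tax collected from buyers, demand (in seller-price terms) shifts: Qd = 593 − 5(P + 22).
New equilibrium: buyers pay $67, sellers receive $45, Q = 258. (Wedge: Pb − Ps = 22.)
Burden on buyers: $12; on sellers: $10. (They sum to $22.)
The less price-elastic side of the market bears the larger share of a per-unit tax.

Buyers bear $12 per trip; sellers bear $10 per trip.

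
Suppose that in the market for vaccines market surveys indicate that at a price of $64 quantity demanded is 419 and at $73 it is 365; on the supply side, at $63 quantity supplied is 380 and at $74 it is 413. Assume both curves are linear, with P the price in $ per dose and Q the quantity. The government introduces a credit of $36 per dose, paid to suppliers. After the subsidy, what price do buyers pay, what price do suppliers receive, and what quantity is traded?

Buyers pay $56; suppliers receive $92; quantity = 467.

Demand slope: (365 − 419)/(73 − 64) = -6, so Qd = 803 − 6P.
Supply slope: (413 − 380)/(74 − 63) = 3, so Qs = 3P + 191.
Without the subsidy, 803 − 6P = 3P + 191 gives 9P = 612, so P* = $68 and Q* = 395.
With a per-unit subsidy paid to suppliers, each receives P + 36 per unit sold, so supply becomes Qs = 3(P + 36) + 191.
New equilibrium: buyers pay $56, suppliers receive $92, Q = 467. (Wedge: Pb − Ps = −36.)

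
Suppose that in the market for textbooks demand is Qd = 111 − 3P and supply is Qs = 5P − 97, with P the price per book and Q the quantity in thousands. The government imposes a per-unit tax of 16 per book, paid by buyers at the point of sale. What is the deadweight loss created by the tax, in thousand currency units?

Before the tax: set 111 − 3P = 5P − 97 → P* = 26, Q* = 33.
With the tax collected from buyers, demand (in seller-price terms) shifts: Qd = 111 − 3(P + 16).
New equilibrium: buyers pay 36, sellers receive 20, Q = 3. (Wedge: Pb − Ps = 16.)
Quantity falls by |ΔQ| = |33 − 3| = 30.
DWL = ½ · t · |ΔQ| = ½ · 16 · 30 = 240.

Deadweight loss = 240 thousand.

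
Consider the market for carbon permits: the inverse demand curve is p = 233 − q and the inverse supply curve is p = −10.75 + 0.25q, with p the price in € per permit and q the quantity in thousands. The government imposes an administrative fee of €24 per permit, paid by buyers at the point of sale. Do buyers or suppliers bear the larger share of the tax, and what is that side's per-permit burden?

Rewrite in direct form: qd = 233 − p and qs = 4p + 43.
Without the tax, 233 − p = 4p + 43 gives 5p = 190, so p* = €38 and q* = 195.
With the tax collected from buyers, demand (in seller-price terms) shifts: qd = 233 − (p + 24).
New equilibrium: buyers pay €57.2, suppliers receive €33.2, q = 175.8. (Wedge: pb − ps = 24.)
Per-permit burden: buyers €19.2, suppliers €4.8.
Buyers take the larger share because demand is less price-elastic here (demand slope 1 vs supply slope 4).
The less price-elastic side of the market bears the larger share of a per-unit tax.

Buyers bear the larger share: €19.2 per permit.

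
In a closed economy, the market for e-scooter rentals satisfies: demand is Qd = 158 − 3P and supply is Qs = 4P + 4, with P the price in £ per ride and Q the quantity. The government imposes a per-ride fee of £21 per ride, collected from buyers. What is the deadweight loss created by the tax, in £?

Deadweight loss = £378.

Without the tax, 158 − 3P = 4P + 4 gives 7P = 154, so P* = £22 and Q* = 92.
With the tax collected from buyers, demand (in seller-price terms) shifts: Qd = 158 − 3(P + 21).
Solving gives Q = 56 with buyers paying £34 and producers receiving £13 (the £21 wedge).
Quantity falls by |ΔQ| = |92 − 56| = 36.
DWL = ½ · t · |ΔQ| = ½ · 21 · 36 = £378.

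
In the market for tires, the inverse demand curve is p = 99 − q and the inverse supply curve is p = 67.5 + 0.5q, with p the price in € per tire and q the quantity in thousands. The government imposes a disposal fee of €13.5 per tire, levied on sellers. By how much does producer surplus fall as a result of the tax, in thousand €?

Rewrite in direct form: qd = 99 − p and qs = 2p − 135.
Without the tax, 99 − p = 2p − 135 gives 3p = 234, so p* = €78 and q* = 21.
With the tax collected from sellers, supply shifts: qs = 2(p − 13.5) − 135.
New equilibrium: buyers pay €87, sellers receive €73.5, q = 12. (Wedge: pb − ps = 13.5.)
ΔPS is the trapezoid between Q = 12 and Q = 21 of height €4.5: ½ · (21 + 12) · 4.5 = €74.25.

Producer surplus falls by €74.25 thousand.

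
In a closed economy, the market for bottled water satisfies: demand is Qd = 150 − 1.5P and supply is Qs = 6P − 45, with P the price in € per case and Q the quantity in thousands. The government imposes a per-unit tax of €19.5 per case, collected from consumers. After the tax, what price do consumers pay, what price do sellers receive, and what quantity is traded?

Before the tax: set 150 − 1.5P = 6P − 45 → P* = €26, Q* = 111.
With the tax collected from consumers, demand (in seller-price terms) shifts: Qd = 150 − 1.5(P + 19.5).
Solving gives Q = 87.6 with consumers paying €41.6 and sellers receiving €22.1 (the €19.5 wedge).

Consumers pay €41.6; sellers receive €22.1; quantity = 87.6.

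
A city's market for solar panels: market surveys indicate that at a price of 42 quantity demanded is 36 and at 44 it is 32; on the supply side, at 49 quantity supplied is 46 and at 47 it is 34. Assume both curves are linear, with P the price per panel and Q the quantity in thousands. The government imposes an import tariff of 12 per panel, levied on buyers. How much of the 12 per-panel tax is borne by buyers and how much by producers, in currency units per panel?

Buyers bear 9 per panel; producers bear 3 per panel.

Demand slope: (32 − 36)/(44 − 42) = -2, so Qd = 120 − 2P.
Supply slope: (34 − 46)/(47 − 49) = 6, so Qs = 6P − 248.
Before the tax: set 120 − 2P = 6P − 248 → P* = 46, Q* = 28.
With the tax collected from buyers, demand (in seller-price terms) shifts: Qd = 120 − 2(P + 12).
New equilibrium: buyers pay 55, producers receive 43, Q = 10. (Wedge: Pb − Ps = 12.)
Burden on buyers: 9; on producers: 3. (They sum to 12.)
The less price-elastic side of the market bears the larger share of a per-unit tax.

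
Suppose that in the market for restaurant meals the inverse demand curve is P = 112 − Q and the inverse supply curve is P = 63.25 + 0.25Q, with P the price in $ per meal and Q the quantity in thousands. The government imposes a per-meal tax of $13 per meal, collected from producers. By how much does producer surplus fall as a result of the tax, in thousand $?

Inverting to Q(P) form: Qd = 112 − P; Qs = 4P − 253.
Without the tax, 112 − P = 4P − 253 gives 5P = 365, so P* = $73 and Q* = 39.
With the tax collected from producers, supply shifts: Qs = 4(P − 13) − 253.
Solving gives Q = 28.6 with buyers paying $83.4 and producers receiving $70.4 (the $13 wedge).
ΔPS is the trapezoid between Q = 28.6 and Q = 39 of height $2.6: ½ · (39 + 28.6) · 2.6 = $87.88.

Producer surplus falls by $87.88 thousand.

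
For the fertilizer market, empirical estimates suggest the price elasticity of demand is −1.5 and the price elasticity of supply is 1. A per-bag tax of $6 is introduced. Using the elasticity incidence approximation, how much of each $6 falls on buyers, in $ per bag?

Incidence ratio: buyers' share ≈ εs / (εs + |εd|) = 1 / (1 + 1.5) = 0.4.
So buyers bear ≈ 0.4 × $6 = $2.4; producers bear $3.6.

Buyers bear ≈ $2.4 per bag.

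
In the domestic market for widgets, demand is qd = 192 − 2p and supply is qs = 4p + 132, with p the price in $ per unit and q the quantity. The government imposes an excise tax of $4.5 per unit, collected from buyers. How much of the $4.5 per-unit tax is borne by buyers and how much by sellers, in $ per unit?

Buyers bear $3 per unit; sellers bear $1.5 per unit.

Before the tax: set 192 − 2p = 4p + 132 → p* = $10, q* = 172.
With the tax collected from buyers, demand (in seller-price terms) shifts: qd = 192 − 2(p + 4.5).
Solving gives q = 166 with buyers paying $13 and sellers receiving $8.5 (the $4.5 wedge).
Burden on buyers: $3; on sellers: $1.5. (They sum to $4.5.)
The less price-elastic side of the market bears the larger share of a per-unit tax.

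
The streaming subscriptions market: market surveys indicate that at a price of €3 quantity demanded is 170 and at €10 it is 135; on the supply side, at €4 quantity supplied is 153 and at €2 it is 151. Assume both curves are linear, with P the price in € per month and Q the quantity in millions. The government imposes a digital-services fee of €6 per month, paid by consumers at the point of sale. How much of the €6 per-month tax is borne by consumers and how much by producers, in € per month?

Consumers bear €1 per month; producers bear €5 per month.

Demand slope: (135 − 170)/(10 − 3) = -5, so Qd = 185 − 5P.
Supply slope: (151 − 153)/(2 − 4) = 1, so Qs = P + 149.
Before the tax: set 185 − 5P = P + 149 → P* = €6, Q* = 155.
With the tax collected from consumers, demand (in seller-price terms) shifts: Qd = 185 − 5(P + 6).
Solving gives Q = 150 with consumers paying €7 and producers receiving €1 (the €6 wedge).
Burden on consumers: €1; on producers: €5. (They sum to €6.)
The less price-elastic side of the market bears the larger share of a per-unit tax.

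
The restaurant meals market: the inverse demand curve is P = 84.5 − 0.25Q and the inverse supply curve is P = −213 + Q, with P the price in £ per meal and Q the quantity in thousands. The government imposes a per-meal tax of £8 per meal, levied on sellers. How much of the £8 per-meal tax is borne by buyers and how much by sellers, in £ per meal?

Buyers bear £1.6 per meal; sellers bear £6.4 per meal.

Rewrite in direct form: Qd = 338 − 4P and Qs = P + 213.
Without the tax, 338 − 4P = P + 213 gives 5P = 125, so P* = £25 and Q* = 238.
With the tax collected from sellers, supply shifts: Qs = (P − 8) + 213.
New equilibrium: buyers pay £26.6, sellers receive £18.6, Q = 231.6. (Wedge: Pb − Ps = 8.)
Burden on buyers: £1.6; on sellers: £6.4. (They sum to £8.)
The less price-elastic side of the market bears the larger share of a per-unit tax.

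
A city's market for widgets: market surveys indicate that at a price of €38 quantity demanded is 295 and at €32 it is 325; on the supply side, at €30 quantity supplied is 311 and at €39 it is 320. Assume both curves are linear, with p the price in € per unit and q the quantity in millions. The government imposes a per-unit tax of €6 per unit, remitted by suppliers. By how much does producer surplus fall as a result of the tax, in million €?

Demand slope: (325 − 295)/(32 − 38) = -5, so qd = 485 − 5p.
Supply slope: (320 − 311)/(39 − 30) = 1, so qs = p + 281.
Without the tax, 485 − 5p = p + 281 gives 6p = 204, so p* = €34 and q* = 315.
With the tax collected from suppliers, supply shifts: qs = (p − 6) + 281.
Solving gives q = 310 with consumers paying €35 and suppliers receiving €29 (the €6 wedge).
ΔPS is the trapezoid between Q = 310 and Q = 315 of height €5: ½ · (315 + 310) · 5 = €1562.5.

Producer surplus falls by €1562.5 million.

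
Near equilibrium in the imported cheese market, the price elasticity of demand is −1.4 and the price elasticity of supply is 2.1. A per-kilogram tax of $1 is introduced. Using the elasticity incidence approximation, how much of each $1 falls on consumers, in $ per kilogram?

Consumers bear ≈ $0.6 per kilogram.

Incidence ratio: consumers' share ≈ εs / (εs + |εd|) = 2.1 / (2.1 + 1.4) = 0.6.
So consumers bear ≈ 0.6 × $1 = $0.6; suppliers bear $0.4.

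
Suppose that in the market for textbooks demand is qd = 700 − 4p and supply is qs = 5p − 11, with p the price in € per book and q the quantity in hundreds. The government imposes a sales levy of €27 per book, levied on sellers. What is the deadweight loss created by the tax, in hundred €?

Without the tax, 700 − 4p = 5p − 11 gives 9p = 711, so p* = €79 and q* = 384.
With the tax collected from sellers, supply shifts: qs = 5(p − 27) − 11.
Solving gives q = 324 with buyers paying €94 and sellers receiving €67 (the €27 wedge).
Quantity falls by |ΔQ| = |384 − 324| = 60.
DWL = ½ · t · |ΔQ| = ½ · 27 · 60 = €810.

Deadweight loss = €810 hundred.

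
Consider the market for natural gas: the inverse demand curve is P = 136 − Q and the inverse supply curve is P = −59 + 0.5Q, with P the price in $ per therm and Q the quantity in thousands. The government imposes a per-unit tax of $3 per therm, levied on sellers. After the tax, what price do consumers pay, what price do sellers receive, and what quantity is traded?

Consumers pay $8; sellers receive $5; quantity = 128.

Rewrite in direct form: Qd = 136 − P and Qs = 2P + 118.
Without the tax, 136 − P = 2P + 118 gives 3P = 18, so P* = $6 and Q* = 130.
With the tax collected from sellers, supply shifts: Qs = 2(P − 3) + 118.
Solving gives Q = 128 with consumers paying $8 and sellers receiving $5 (the $3 wedge).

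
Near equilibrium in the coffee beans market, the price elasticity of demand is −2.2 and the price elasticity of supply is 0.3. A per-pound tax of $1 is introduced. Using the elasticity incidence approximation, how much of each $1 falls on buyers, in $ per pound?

Incidence ratio: buyers' share ≈ εs / (εs + |εd|) = 0.3 / (0.3 + 2.2) = 0.12.
So buyers bear ≈ 0.12 × $1 = $0.12; sellers bear $0.88.

Buyers bear ≈ $0.12 per pound.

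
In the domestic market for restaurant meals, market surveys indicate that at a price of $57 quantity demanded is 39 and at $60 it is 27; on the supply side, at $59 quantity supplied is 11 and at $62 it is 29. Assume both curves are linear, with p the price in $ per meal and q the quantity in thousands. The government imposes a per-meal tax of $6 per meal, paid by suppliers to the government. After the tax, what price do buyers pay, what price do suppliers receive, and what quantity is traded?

Buyers pay $64.6; suppliers receive $58.6; quantity = 8.6.

Demand slope: (27 − 39)/(60 − 57) = -4, so qd = 267 − 4p.
Supply slope: (29 − 11)/(62 − 59) = 6, so qs = 6p − 343.
Without the tax, 267 − 4p = 6p − 343 gives 10p = 610, so p* = $61 and q* = 23.
With the tax collected from suppliers, supply shifts: qs = 6(p − 6) − 343.
Solving gives q = 8.6 with buyers paying $64.6 and suppliers receiving $58.6 (the $6 wedge).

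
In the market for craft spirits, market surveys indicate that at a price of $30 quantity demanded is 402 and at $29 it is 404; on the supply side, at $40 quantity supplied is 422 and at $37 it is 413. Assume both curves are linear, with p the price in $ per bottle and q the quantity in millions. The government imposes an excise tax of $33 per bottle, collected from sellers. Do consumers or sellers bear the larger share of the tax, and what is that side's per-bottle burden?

Demand slope: (404 − 402)/(29 − 30) = -2, so qd = 462 − 2p.
Supply slope: (413 − 422)/(37 − 40) = 3, so qs = 3p + 302.
Without the tax, 462 − 2p = 3p + 302 gives 5p = 160, so p* = $32 and q* = 398.
With the tax collected from sellers, supply shifts: qs = 3(p − 33) + 302.
Solving gives q = 358.4 with consumers paying $51.8 and sellers receiving $18.8 (the $33 wedge).
Per-bottle burden: consumers $19.8, sellers $13.2.
Consumers take the larger share because demand is less price-elastic here (demand slope 2 vs supply slope 3).
The less price-elastic side of the market bears the larger share of a per-unit tax.

Consumers bear the larger share: $19.8 per bottle.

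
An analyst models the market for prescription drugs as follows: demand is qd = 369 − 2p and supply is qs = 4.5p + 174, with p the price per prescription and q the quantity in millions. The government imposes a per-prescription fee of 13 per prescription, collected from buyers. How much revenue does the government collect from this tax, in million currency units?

Tax revenue = 3783 million.

Before the tax: set 369 − 2p = 4.5p + 174 → p* = 30, q* = 309.
With the tax collected from buyers, demand (in seller-price terms) shifts: qd = 369 − 2(p + 13).
New equilibrium: buyers pay 39, suppliers receive 26, q = 291. (Wedge: pb − ps = 13.)
Revenue = t · Q = 13 · 291 = 3783.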